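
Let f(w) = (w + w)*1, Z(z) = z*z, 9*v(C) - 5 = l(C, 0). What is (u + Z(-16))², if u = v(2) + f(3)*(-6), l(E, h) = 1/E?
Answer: 15768841/324 ≈ 48669.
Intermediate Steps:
v(C) = 5/9 + 1/(9*C)
Z(z) = z²
f(w) = 2*w (f(w) = (2*w)*1 = 2*w)
u = -637/18 (u = (⅑)*(1 + 5*2)/2 + (2*3)*(-6) = (⅑)*(½)*(1 + 10) + 6*(-6) = (⅑)*(½)*11 - 36 = 11/18 - 36 = -637/18 ≈ -35.389)
(u + Z(-16))² = (-637/18 + (-16)²)² = (-637/18 + 256)² = (3971/18)² = 15768841/324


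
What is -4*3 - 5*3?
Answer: -27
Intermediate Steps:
-4*3 - 5*3 = -12 - 15 = -27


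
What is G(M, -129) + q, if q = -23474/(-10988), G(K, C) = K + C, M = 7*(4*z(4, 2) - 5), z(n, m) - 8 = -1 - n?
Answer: -427783/5494 ≈ -77.864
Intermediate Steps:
z(n, m) = 7 - n (z(n, m) = 8 + (-1 - n) = 7 - n)
M = 49 (M = 7*(4*(7 - 1*4) - 5) = 7*(4*(7 - 4) - 5) = 7*(4*3 - 5) = 7*(12 - 5) = 7*7 = 49)
G(K, C) = C + K
q = 11737/5494 (q = -23474*(-1/10988) = 11737/5494 ≈ 2.1363)
G(M, -129) + q = (-129 + 49) + 11737/5494 = -80 + 11737/5494 = -427783/5494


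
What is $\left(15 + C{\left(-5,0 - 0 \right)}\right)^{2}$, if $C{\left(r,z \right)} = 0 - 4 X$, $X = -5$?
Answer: $1225$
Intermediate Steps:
$C{\left(r,z \right)} = 20$ ($C{\left(r,z \right)} = 0 - -20 = 0 + 20 = 20$)
$\left(15 + C{\left(-5,0 - 0 \right)}\right)^{2} = \left(15 + 20\right)^{2} = 35^{2} = 1225$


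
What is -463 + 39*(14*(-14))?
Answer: -8107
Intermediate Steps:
-463 + 39*(14*(-14)) = -463 + 39*(-196) = -463 - 7644 = -8107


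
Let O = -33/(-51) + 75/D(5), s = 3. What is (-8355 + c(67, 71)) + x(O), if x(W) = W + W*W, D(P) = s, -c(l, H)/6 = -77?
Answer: -2083569/289 ≈ -7209.6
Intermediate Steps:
c(l, H) = 462 (c(l, H) = -6*(-77) = 462)
D(P) = 3
O = 436/17 (O = -33/(-51) + 75/3 = -33*(-1/51) + 75*(1/3) = 11/17 + 25 = 436/17 ≈ 25.647)
x(W) = W + W**2
(-8355 + c(67, 71)) + x(O) = (-8355 + 462) + 436*(1 + 436/17)/17 = -7893 + (436/17)*(453/17) = -7893 + 197508/289 = -2083569/289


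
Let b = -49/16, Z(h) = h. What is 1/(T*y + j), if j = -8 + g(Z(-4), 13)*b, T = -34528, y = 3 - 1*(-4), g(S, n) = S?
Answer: -4/966767 ≈ -4.1375e-6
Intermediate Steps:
y = 7 (y = 3 + 4 = 7)
b = -49/16 ≈ -3.0625
j = 17/4 (j = -8 - 4*(-49/16) = -8 + 49/4 = 17/4 ≈ 4.2500)
1/(T*y + j) = 1/(-34528*7 + 17/4) = 1/(-241696 + 17/4) = 1/(-966767/4) = -4/966767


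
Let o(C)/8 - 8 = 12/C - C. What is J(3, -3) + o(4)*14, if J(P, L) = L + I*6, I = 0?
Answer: 781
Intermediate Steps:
o(C) = 64 - 8*C + 96/C (o(C) = 64 + 8*(12/C - C) = 64 + 8*(-C + 12/C) = 64 + (-8*C + 96/C) = 64 - 8*C + 96/C)
J(P, L) = L (J(P, L) = L + 0*6 = L + 0 = L)
J(3, -3) + o(4)*14 = -3 + (64 - 8*4 + 96/4)*14 = -3 + (64 - 32 + 96*(¼))*14 = -3 + (64 - 32 + 24)*14 = -3 + 56*14 = -3 + 784 = 781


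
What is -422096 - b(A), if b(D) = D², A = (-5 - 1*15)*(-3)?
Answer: -425696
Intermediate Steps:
A = 60 (A = (-5 - 15)*(-3) = -20*(-3) = 60)
-422096 - b(A) = -422096 - 1*60² = -422096 - 1*3600 = -422096 - 3600 = -425696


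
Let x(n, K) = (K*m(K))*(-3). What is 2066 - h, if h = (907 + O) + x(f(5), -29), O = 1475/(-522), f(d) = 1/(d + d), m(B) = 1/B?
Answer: 608039/522 ≈ 1164.8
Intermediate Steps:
f(d) = 1/(2*d)
x(n, K) = -3 (x(n, K) = (K/K)*(-3) = 1*(-3) = -3)
O = -1475/522 (O = 1475*(-1/522) = -1475/522 ≈ -2.8257)
h = 470413/522 (h = (907 - 1475/522) - 3 = 471979/522 - 3 = 470413/522 ≈ 901.17)
2066 - h = 2066 - 1*470413/522 = 2066 - 470413/522 = 608039/522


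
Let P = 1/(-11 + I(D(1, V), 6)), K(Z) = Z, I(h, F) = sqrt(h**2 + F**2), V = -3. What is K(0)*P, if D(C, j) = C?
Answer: 0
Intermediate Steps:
I(h, F) = sqrt(F**2 + h**2)
P = 1/(-11 + sqrt(37)) (P = 1/(-11 + sqrt(6**2 + 1**2)) = 1/(-11 + sqrt(36 + 1)) = 1/(-11 + sqrt(37)) ≈ -0.20337)
K(0)*P = 0*(-11/84 - sqrt(37)/84) = 0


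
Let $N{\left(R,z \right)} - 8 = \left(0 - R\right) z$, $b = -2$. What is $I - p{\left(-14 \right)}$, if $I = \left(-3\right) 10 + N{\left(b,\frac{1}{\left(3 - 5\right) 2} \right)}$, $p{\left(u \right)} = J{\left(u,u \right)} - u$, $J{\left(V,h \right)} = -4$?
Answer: $- \frac{65}{2} \approx -32.5$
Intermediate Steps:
$p{\left(u \right)} = -4 - u$
$N{\left(R,z \right)} = 8 - R z$ ($N{\left(R,z \right)} = 8 + \left(0 - R\right) z = 8 + - R z = 8 - R z$)
$I = - \frac{45}{2}$ ($I = \left(-3\right) 10 + \left(8 - - \frac{2}{\left(3 - 5\right) 2}\right) = -30 + \left(8 - - \frac{2}{\left(-2\right) 2}\right) = -30 + \left(8 - - \frac{2}{-4}\right) = -30 + \left(8 - \left(-2\right) \left(- \frac{1}{4}\right)\right) = -30 + \left(8 - \frac{1}{2}\right) = -30 + \frac{15}{2} = - \frac{45}{2} \approx -22.5$)
$I - p{\left(-14 \right)} = - \frac{45}{2} - \left(-4 - -14\right) = - \frac{45}{2} - \left(-4 + 14\right) = - \frac{45}{2} - 10 = - \frac{65}{2}$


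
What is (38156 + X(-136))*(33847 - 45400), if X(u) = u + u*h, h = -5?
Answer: -447101100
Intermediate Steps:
X(u) = -4*u (X(u) = u + u*(-5) = u - 5*u = -4*u)
(38156 + X(-136))*(33847 - 45400) = (38156 - 4*(-136))*(33847 - 45400) = (38156 + 544)*(-11553) = 38700*(-11553) = -447101100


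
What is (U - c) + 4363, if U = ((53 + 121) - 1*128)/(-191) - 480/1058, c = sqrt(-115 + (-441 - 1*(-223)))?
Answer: 440762983/101039 - 3*I*sqrt(37) ≈ 4362.3 - 18.248*I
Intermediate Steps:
c = 3*I*sqrt(37) (c = sqrt(-115 + (-441 + 223)) = sqrt(-115 - 218) = sqrt(-333) = 3*I*sqrt(37) ≈ 18.248*I)
U = -70174/101039 (U = (174 - 128)*(-1/191) - 480*1/1058 = 46*(-1/191) - 240/529 = -46/191 - 240/529 = -70174/101039 ≈ -0.69452)
(U - c) + 4363 = (-70174/101039 - 3*I*sqrt(37)) + 4363 = 440762983/101039 - 3*I*sqrt(37)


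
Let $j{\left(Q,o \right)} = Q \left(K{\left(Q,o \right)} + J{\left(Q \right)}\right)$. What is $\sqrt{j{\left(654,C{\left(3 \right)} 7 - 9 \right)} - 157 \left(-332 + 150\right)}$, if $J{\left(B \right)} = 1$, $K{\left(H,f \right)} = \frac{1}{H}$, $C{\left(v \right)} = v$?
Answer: $\sqrt{29229} \approx 170.96$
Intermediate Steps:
$j{\left(Q,o \right)} = Q \left(1 + \frac{1}{Q}\right)$ ($j{\left(Q,o \right)} = Q \left(\frac{1}{Q} + 1\right) = Q \left(1 + \frac{1}{Q}\right)$)
$\sqrt{j{\left(654,C{\left(3 \right)} 7 - 9 \right)} - 157 \left(-332 + 150\right)} = \sqrt{\left(1 + 654\right) - 157 \left(-332 + 150\right)} = \sqrt{655 - -28574} = \sqrt{655 + 28574} = \sqrt{29229}$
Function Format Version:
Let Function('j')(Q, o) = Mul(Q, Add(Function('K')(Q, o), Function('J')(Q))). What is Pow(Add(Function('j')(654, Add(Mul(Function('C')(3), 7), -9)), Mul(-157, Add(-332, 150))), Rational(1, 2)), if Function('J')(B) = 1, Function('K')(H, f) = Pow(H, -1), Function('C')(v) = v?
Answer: Pow(29229, Rational(1, 2)) ≈ 170.96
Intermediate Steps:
Function('j')(Q, o) = Mul(Q, Add(1, Pow(Q, -1))) (Function('j')(Q, o) = Mul(Q, Add(Pow(Q, -1), 1)) = Mul(Q, Add(1, Pow(Q, -1))))
Pow(Add(Function('j')(654, Add(Mul(Function('C')(3), 7), -9)), Mul(-157, Add(-332, 150))), Rational(1, 2)) = Pow(Add(Add(1, 654), Mul(-157, Add(-332, 150))), Rational(1, 2)) = Pow(Add(655, Mul(-157, -182)), Rational(1, 2)) = Pow(Add(655, 28574), Rational(1, 2)) = Pow(29229, Rational(1, 2))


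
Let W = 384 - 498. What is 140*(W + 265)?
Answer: 21140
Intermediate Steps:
W = -114
140*(W + 265) = 140*(-114 + 265) = 140*151 = 21140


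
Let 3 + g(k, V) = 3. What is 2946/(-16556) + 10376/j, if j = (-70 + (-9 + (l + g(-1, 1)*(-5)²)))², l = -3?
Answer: 18997019/13915318 ≈ 1.3652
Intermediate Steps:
g(k, V) = 0 (g(k, V) = -3 + 3 = 0)
j = 6724 (j = (-70 + (-9 + (-3 + 0*(-5)²)))² = (-70 + (-9 + (-3 + 0*25)))² = (-70 + (-9 + (-3 + 0)))² = (-70 + (-9 - 3))² = (-70 - 12)² = (-82)² = 6724)
2946/(-16556) + 10376/j = 2946/(-16556) + 10376/6724 = 2946*(-1/16556) + 10376*(1/6724) = -1473/8278 + 2594/1681 = 18997019/13915318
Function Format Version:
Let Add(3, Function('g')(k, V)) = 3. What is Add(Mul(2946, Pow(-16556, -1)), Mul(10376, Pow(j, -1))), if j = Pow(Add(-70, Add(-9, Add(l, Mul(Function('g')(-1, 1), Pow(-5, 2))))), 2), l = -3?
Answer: Rational(18997019, 13915318) ≈ 1.3652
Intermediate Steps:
Function('g')(k, V) = 0 (Function('g')(k, V) = Add(-3, 3) = 0)
j = 6724 (j = Pow(Add(-70, Add(-9, Add(-3, Mul(0, Pow(-5, 2))))), 2) = Pow(Add(-70, Add(-9, Add(-3, Mul(0, 25)))), 2) = Pow(Add(-70, Add(-9, Add(-3, 0))), 2) = Pow(Add(-70, Add(-9, -3)), 2) = Pow(Add(-70, -12), 2) = Pow(-82, 2) = 6724)
Add(Mul(2946, Pow(-16556, -1)), Mul(10376, Pow(j, -1))) = Add(Mul(2946, Pow(-16556, -1)), Mul(10376, Pow(6724, -1))) = Add(Mul(2946, Rational(-1, 16556)), Mul(10376, Rational(1, 6724))) = Add(Rational(-1473, 8278), Rational(2594, 1681)) = Rational(18997019, 13915318)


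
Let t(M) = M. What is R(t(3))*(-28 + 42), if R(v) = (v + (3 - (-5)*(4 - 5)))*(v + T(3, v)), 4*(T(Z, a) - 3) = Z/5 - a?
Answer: 378/5 ≈ 75.600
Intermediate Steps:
T(Z, a) = 3 - a/4 + Z/20 (T(Z, a) = 3 + (Z/5 - a)/4 = 3 + (-a + Z/5)/4 = 3 + (-a/4 + Z/20) = 3 - a/4 + Z/20)
R(v) = (-2 + v)*(63/20 + 3*v/4) (R(v) = (v + (3 - (-5)*(4 - 5)))*(v + (3 - v/4 + (1/20)*3)) = (v + (3 - (-5)*(-1)))*(v + (3 - v/4 + 3/20)) = (v + (3 - 1*5))*(v + (63/20 - v/4)) = (v + (3 - 5))*(63/20 + 3*v/4) = (v - 2)*(63/20 + 3*v/4) = (-2 + v)*(63/20 + 3*v/4))
R(t(3))*(-28 + 42) = (-63/10 + (3/4)*3**2 + (33/20)*3)*(-28 + 42) = (-63/10 + (3/4)*9 + 99/20)*14 = (-63/10 + 27/4 + 99/20)*14 = (27/5)*14 = 378/5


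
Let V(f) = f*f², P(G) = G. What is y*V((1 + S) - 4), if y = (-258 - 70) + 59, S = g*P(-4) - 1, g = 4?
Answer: 2152000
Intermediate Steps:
S = -17 (S = 4*(-4) - 1 = -16 - 1 = -17)
y = -269 (y = -328 + 59 = -269)
V(f) = f³
y*V((1 + S) - 4) = -269*((1 - 17) - 4)³ = -269*(-16 - 4)³ = -269*(-20)³ = -269*(-8000) = 2152000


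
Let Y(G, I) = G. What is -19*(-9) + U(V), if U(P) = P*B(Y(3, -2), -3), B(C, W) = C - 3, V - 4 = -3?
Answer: 171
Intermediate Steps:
V = 1 (V = 4 - 3 = 1)
B(C, W) = -3 + C
U(P) = 0 (U(P) = P*(-3 + 3) = P*0 = 0)
-19*(-9) + U(V) = -19*(-9) + 0 = 171 + 0 = 171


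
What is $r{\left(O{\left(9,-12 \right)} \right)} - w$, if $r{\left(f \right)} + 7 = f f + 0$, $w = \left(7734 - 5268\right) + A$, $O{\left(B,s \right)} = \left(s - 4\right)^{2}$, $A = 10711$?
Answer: $52352$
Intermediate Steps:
$O{\left(B,s \right)} = \left(-4 + s\right)^{2}$
$w = 13177$ ($w = \left(7734 - 5268\right) + 10711 = 2466 + 10711 = 13177$)
$r{\left(f \right)} = -7 + f^{2}$ ($r{\left(f \right)} = -7 + \left(f f + 0\right) = -7 + \left(f^{2} + 0\right) = -7 + f^{2}$)
$r{\left(O{\left(9,-12 \right)} \right)} - w = \left(-7 + \left(\left(-4 - 12\right)^{2}\right)^{2}\right) - 13177 = \left(-7 + \left(\left(-16\right)^{2}\right)^{2}\right) - 13177 = \left(-7 + 256^{2}\right) - 13177 = \left(-7 + 65536\right) - 13177 = 65529 - 13177 = 52352$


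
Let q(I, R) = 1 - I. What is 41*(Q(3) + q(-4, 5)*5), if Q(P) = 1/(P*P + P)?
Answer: 12341/12 ≈ 1028.4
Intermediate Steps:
Q(P) = 1/(P + P**2) (Q(P) = 1/(P**2 + P) = 1/(P + P**2))
41*(Q(3) + q(-4, 5)*5) = 41*(1/(3*(1 + 3)) + (1 - 1*(-4))*5) = 41*((1/3)/4 + (1 + 4)*5) = 41*((1/3)*(1/4) + 5*5) = 41*(1/12 + 25) = 41*(301/12) = 12341/12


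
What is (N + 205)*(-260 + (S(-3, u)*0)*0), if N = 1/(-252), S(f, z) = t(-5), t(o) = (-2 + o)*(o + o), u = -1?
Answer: -3357835/63 ≈ -53299.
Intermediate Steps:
t(o) = 2*o*(-2 + o) (t(o) = (-2 + o)*(2*o) = 2*o*(-2 + o))
S(f, z) = 70 (S(f, z) = 2*(-5)*(-2 - 5) = 2*(-5)*(-7) = 70)
N = -1/252 ≈ -0.0039683
(N + 205)*(-260 + (S(-3, u)*0)*0) = (-1/252 + 205)*(-260 + (70*0)*0) = 51659*(-260 + 0*0)/252 = 51659*(-260 + 0)/252 = (51659/252)*(-260) = -3357835/63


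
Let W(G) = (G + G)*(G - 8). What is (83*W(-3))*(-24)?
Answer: -131472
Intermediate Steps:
W(G) = 2*G*(-8 + G) (W(G) = (2*G)*(-8 + G) = 2*G*(-8 + G))
(83*W(-3))*(-24) = (83*(2*(-3)*(-8 - 3)))*(-24) = (83*(2*(-3)*(-11)))*(-24) = (83*66)*(-24) = 5478*(-24) = -131472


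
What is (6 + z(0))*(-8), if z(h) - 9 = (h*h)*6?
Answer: -120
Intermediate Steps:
z(h) = 9 + 6*h**2 (z(h) = 9 + (h*h)*6 = 9 + h**2*6 = 9 + 6*h**2)
(6 + z(0))*(-8) = (6 + (9 + 6*0**2))*(-8) = (6 + (9 + 6*0))*(-8) = (6 + (9 + 0))*(-8) = (6 + 9)*(-8) = 15*(-8) = -120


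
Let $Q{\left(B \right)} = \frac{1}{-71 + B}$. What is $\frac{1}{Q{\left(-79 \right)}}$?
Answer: $-150$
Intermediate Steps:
$\frac{1}{Q{\left(-79 \right)}} = \frac{1}{\frac{1}{-71 - 79}} = \frac{1}{\frac{1}{-150}} = \frac{1}{- \frac{1}{150}} = -150$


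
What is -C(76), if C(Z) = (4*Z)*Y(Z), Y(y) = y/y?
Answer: -304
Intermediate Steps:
Y(y) = 1
C(Z) = 4*Z (C(Z) = (4*Z)*1 = 4*Z)
-C(76) = -4*76 = -1*304 = -304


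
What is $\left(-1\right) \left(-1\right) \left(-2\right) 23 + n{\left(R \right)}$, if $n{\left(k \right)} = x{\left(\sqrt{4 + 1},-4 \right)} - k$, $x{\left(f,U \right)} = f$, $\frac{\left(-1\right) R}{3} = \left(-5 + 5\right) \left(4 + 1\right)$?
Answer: $-46 + \sqrt{5} \approx -43.764$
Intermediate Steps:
$R = 0$ ($R = - 3 \left(-5 + 5\right) \left(4 + 1\right) = - 3 \cdot 0 \cdot 5 = \left(-3\right) 0 = 0$)
$n{\left(k \right)} = \sqrt{5} - k$ ($n{\left(k \right)} = \sqrt{4 + 1} - k = \sqrt{5} - k$)
$\left(-1\right) \left(-1\right) \left(-2\right) 23 + n{\left(R \right)} = \left(-1\right) \left(-1\right) \left(-2\right) 23 + \left(\sqrt{5} - 0\right) = 1 \left(-2\right) 23 + \left(\sqrt{5} + 0\right) = \left(-2\right) 23 + \sqrt{5} = -46 + \sqrt{5}$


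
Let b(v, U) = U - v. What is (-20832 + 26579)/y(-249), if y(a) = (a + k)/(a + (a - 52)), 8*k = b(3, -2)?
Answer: 25286800/1997 ≈ 12662.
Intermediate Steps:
k = -5/8 (k = (-2 - 1*3)/8 = (-2 - 3)/8 = (⅛)*(-5) = -5/8 ≈ -0.62500)
y(a) = (-5/8 + a)/(-52 + 2*a) (y(a) = (a - 5/8)/(a + (a - 52)) = (-5/8 + a)/(a + (-52 + a)) = (-5/8 + a)/(-52 + 2*a))
(-20832 + 26579)/y(-249) = (-20832 + 26579)/(((-5 + 8*(-249))/(16*(-26 - 249)))) = 5747/(((1/16)*(-5 - 1992)/(-275))) = 5747/(((1/16)*(-1/275)*(-1997))) = 5747/(1997/4400) = 5747*(4400/1997) = 25286800/1997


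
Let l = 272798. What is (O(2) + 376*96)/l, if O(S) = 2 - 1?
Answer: 36097/272798 ≈ 0.13232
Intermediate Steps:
O(S) = 1
(O(2) + 376*96)/l = (1 + 376*96)/272798 = (1 + 36096)*(1/272798) = 36097*(1/272798) = 36097/272798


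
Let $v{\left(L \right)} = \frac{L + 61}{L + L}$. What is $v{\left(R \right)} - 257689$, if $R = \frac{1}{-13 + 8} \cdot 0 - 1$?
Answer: $-257719$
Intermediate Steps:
$R = -1$ ($R = \frac{1}{-5} \cdot 0 + \left(-3 + 2\right) = \left(- \frac{1}{5}\right) 0 - 1 = 0 - 1 = -1$)
$v{\left(L \right)} = \frac{61 + L}{2 L}$
$v{\left(R \right)} - 257689 = \frac{61 - 1}{2 \left(-1\right)} - 257689 = \frac{1}{2} \left(-1\right) 60 - 257689 = -30 - 257689 = -257719$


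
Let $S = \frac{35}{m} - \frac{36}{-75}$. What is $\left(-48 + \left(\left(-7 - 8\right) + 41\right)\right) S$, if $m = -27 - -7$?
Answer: $\frac{1397}{50} \approx 27.94$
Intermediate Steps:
$m = -20$ ($m = -27 + 7 = -20$)
$S = - \frac{127}{100}$ ($S = \frac{35}{-20} - \frac{36}{-75} = 35 \left(- \frac{1}{20}\right) - - \frac{12}{25} = - \frac{7}{4} + \frac{12}{25} = - \frac{127}{100} \approx -1.27$)
$\left(-48 + \left(\left(-7 - 8\right) + 41\right)\right) S = \left(-48 + \left(\left(-7 - 8\right) + 41\right)\right) \left(- \frac{127}{100}\right) = \left(-48 + \left(-15 + 41\right)\right) \left(- \frac{127}{100}\right) = \left(-48 + 26\right) \left(- \frac{127}{100}\right) = \left(-22\right) \left(- \frac{127}{100}\right) = \frac{1397}{50}$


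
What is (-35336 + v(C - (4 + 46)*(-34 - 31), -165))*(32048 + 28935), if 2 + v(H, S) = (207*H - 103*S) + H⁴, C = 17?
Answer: 6947128398183764401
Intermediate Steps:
v(H, S) = -2 + H⁴ - 103*S + 207*H (v(H, S) = -2 + ((207*H - 103*S) + H⁴) = -2 + ((-103*S + 207*H) + H⁴) = -2 + (H⁴ - 103*S + 207*H) = -2 + H⁴ - 103*S + 207*H)
(-35336 + v(C - (4 + 46)*(-34 - 31), -165))*(32048 + 28935) = (-35336 + (-2 + (17 - (4 + 46)*(-34 - 31))⁴ - 103*(-165) + 207*(17 - (4 + 46)*(-34 - 31))))*(32048 + 28935) = (-35336 + (-2 + (17 - 50*(-65))⁴ + 16995 + 207*(17 - 50*(-65))))*60983 = (-35336 + (-2 + (17 - 1*(-3250))⁴ + 16995 + 207*(17 - 1*(-3250))))*60983 = (-35336 + (-2 + (17 + 3250)⁴ + 16995 + 207*(17 + 3250)))*60983 = (-35336 + (-2 + 3267⁴ + 16995 + 207*3267))*60983 = (-35336 + (-2 + 113919098077521 + 16995 + 676269))*60983 = (-35336 + 113919098770783)*60983 = 113919098735447*60983 = 6947128398183764401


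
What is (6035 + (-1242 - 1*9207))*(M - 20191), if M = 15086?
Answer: 22533470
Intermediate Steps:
(6035 + (-1242 - 1*9207))*(M - 20191) = (6035 + (-1242 - 1*9207))*(15086 - 20191) = (6035 + (-1242 - 9207))*(-5105) = (6035 - 10449)*(-5105) = -4414*(-5105) = 22533470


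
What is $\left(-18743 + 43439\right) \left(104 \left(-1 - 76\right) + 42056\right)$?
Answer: $840849408$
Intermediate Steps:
$\left(-18743 + 43439\right) \left(104 \left(-1 - 76\right) + 42056\right) = 24696 \left(104 \left(-77\right) + 42056\right) = 24696 \left(-8008 + 42056\right) = 24696 \cdot 34048 = 840849408$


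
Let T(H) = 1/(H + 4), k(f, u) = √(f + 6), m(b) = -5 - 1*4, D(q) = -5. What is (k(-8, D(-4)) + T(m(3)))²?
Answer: (-1 + 5*I*√2)²/25 ≈ -1.96 - 0.56569*I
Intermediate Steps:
m(b) = -9 (m(b) = -5 - 4 = -9)
k(f, u) = √(6 + f)
T(H) = 1/(4 + H)
(k(-8, D(-4)) + T(m(3)))² = (√(6 - 8) + 1/(4 - 9))² = (√(-2) + 1/(-5))² = (I*√2 - ⅕)² = (-⅕ + I*√2)²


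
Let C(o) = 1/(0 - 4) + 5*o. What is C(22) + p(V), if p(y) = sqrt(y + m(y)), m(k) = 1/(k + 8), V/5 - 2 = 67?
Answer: 439/4 + sqrt(42990458)/353 ≈ 128.32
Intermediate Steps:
V = 345 (V = 10 + 5*67 = 10 + 335 = 345)
m(k) = 1/(8 + k)
C(o) = -1/4 + 5*o (C(o) = 1/(-4) + 5*o = -1/4 + 5*o)
p(y) = sqrt(y + 1/(8 + y))
C(22) + p(V) = (-1/4 + 5*22) + sqrt((1 + 345*(8 + 345))/(8 + 345)) = (-1/4 + 110) + sqrt((1 + 345*353)/353) = 439/4 + sqrt((1 + 121785)/353) = 439/4 + sqrt((1/353)*121786) = 439/4 + sqrt(121786/353) = 439/4 + sqrt(42990458)/353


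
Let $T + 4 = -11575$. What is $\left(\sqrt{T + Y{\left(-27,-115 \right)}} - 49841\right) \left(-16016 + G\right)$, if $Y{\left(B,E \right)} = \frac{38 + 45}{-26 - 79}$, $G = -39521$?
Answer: $2768019617 - \frac{55537 i \sqrt{127667190}}{105} \approx 2.768 \cdot 10^{9} - 5.9763 \cdot 10^{6} i$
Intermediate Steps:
$T = -11579$ ($T = -4 - 11575 = -11579$)
$Y{\left(B,E \right)} = - \frac{83}{105}$ ($Y{\left(B,E \right)} = \frac{83}{-105} = 83 \left(- \frac{1}{105}\right) = - \frac{83}{105}$)
$\left(\sqrt{T + Y{\left(-27,-115 \right)}} - 49841\right) \left(-16016 + G\right) = \left(\sqrt{-11579 - \frac{83}{105}} - 49841\right) \left(-16016 - 39521\right) = \left(\sqrt{- \frac{1215878}{105}} - 49841\right) \left(-55537\right) = \left(\frac{i \sqrt{127667190}}{105} - 49841\right) \left(-55537\right) = \left(-49841 + \frac{i \sqrt{127667190}}{105}\right) \left(-55537\right) = 2768019617 - \frac{55537 i \sqrt{127667190}}{105}$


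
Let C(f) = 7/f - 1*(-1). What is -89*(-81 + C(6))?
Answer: 42097/6 ≈ 7016.2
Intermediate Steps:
C(f) = 1 + 7/f (C(f) = 7/f + 1 = 1 + 7/f)
-89*(-81 + C(6)) = -89*(-81 + (7 + 6)/6) = -89*(-81 + (⅙)*13) = -89*(-81 + 13/6) = -89*(-473/6) = 42097/6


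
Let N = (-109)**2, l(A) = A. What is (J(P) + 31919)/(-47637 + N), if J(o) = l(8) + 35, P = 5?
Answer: -2283/2554 ≈ -0.89389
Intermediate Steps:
N = 11881
J(o) = 43 (J(o) = 8 + 35 = 43)
(J(P) + 31919)/(-47637 + N) = (43 + 31919)/(-47637 + 11881) = 31962/(-35756) = 31962*(-1/35756) = -2283/2554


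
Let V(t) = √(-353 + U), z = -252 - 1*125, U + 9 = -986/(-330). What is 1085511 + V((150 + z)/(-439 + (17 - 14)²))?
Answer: 1085511 + I*√9774105/165 ≈ 1.0855e+6 + 18.948*I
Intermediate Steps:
U = -992/165 (U = -9 - 986/(-330) = -9 - 986*(-1/330) = -9 + 493/165 = -992/165 ≈ -6.0121)
z = -377 (z = -252 - 125 = -377)
V(t) = I*√9774105/165 (V(t) = √(-353 - 992/165) = √(-59237/165) = I*√9774105/165)
1085511 + V((150 + z)/(-439 + (17 - 14)²)) = 1085511 + I*√9774105/165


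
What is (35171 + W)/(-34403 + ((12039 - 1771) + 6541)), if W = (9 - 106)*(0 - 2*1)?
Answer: -35365/17594 ≈ -2.0101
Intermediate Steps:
W = 194 (W = -97*(0 - 2) = -97*(-2) = 194)
(35171 + W)/(-34403 + ((12039 - 1771) + 6541)) = (35171 + 194)/(-34403 + ((12039 - 1771) + 6541)) = 35365/(-34403 + (10268 + 6541)) = 35365/(-34403 + 16809) = 35365/(-17594) = 35365*(-1/17594) = -35365/17594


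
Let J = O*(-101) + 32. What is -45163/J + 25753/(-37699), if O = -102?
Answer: -1968731439/389581466 ≈ -5.0535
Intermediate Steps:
J = 10334 (J = -102*(-101) + 32 = 10302 + 32 = 10334)
-45163/J + 25753/(-37699) = -45163/10334 + 25753/(-37699) = -45163*1/10334 + 25753*(-1/37699) = -45163/10334 - 25753/37699 = -1968731439/389581466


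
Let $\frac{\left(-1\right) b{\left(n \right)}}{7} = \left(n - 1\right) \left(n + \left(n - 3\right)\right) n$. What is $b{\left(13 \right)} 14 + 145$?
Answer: $-351479$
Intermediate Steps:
$b{\left(n \right)} = - 7 n \left(-1 + n\right) \left(-3 + 2 n\right)$ ($b{\left(n \right)} = - 7 \left(n - 1\right) \left(n + \left(n - 3\right)\right) n = - 7 \left(-1 + n\right) \left(n + \left(-3 + n\right)\right) n = - 7 \left(-1 + n\right) \left(-3 + 2 n\right) n = - 7 n \left(-1 + n\right) \left(-3 + 2 n\right)$)
$b{\left(13 \right)} 14 + 145 = 7 \cdot 13 \left(-3 - 2 \cdot 13^{2} + 5 \cdot 13\right) 14 + 145 = 7 \cdot 13 \left(-3 - 338 + 65\right) 14 + 145 = 7 \cdot 13 \left(-276\right) 14 + 145 = \left(-25116\right) 14 + 145 = -351624 + 145 = -351479$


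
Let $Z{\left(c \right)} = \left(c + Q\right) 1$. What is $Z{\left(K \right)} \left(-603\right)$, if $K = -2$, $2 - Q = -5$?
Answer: $-3015$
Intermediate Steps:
$Q = 7$ ($Q = 2 - -5 = 2 + 5 = 7$)
$Z{\left(c \right)} = 7 + c$ ($Z{\left(c \right)} = \left(c + 7\right) 1 = \left(7 + c\right) 1 = 7 + c$)
$Z{\left(K \right)} \left(-603\right) = \left(7 - 2\right) \left(-603\right) = 5 \left(-603\right) = -3015$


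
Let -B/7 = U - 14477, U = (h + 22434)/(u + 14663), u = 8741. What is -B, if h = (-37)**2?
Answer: -2371571335/23404 ≈ -1.0133e+5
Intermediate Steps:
h = 1369
U = 23803/23404 (U = (1369 + 22434)/(8741 + 14663) = 23803/23404 ≈ 1.0170)
B = 2371571335/23404 (B = -7*(23803/23404 - 14477) = -7*(-338795905/23404) = 2371571335/23404 ≈ 1.0133e+5)
-B = -1*2371571335/23404 = -2371571335/23404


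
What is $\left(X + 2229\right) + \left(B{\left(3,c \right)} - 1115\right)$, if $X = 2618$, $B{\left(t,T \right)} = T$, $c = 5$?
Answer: $3737$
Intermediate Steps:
$\left(X + 2229\right) + \left(B{\left(3,c \right)} - 1115\right) = \left(2618 + 2229\right) + \left(5 - 1115\right) = 4847 + \left(5 - 1115\right) = 4847 - 1110 = 3737$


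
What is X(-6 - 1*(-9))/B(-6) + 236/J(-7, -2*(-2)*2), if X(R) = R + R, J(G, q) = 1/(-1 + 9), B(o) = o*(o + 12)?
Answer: 11327/6 ≈ 1887.8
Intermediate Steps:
B(o) = o*(12 + o)
J(G, q) = ⅛ (J(G, q) = 1/8 = ⅛)
X(R) = 2*R
X(-6 - 1*(-9))/B(-6) + 236/J(-7, -2*(-2)*2) = (2*(-6 - 1*(-9)))/((-6*(12 - 6))) + 236/(⅛) = (2*(-6 + 9))/((-6*6)) + 236*8 = (2*3)/(-36) + 1888 = 6*(-1/36) + 1888 = -⅙ + 1888 = 11327/6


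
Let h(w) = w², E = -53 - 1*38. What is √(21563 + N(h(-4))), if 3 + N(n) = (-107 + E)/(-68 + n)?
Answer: √14577134/26 ≈ 146.85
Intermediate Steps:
E = -91 (E = -53 - 38 = -91)
N(n) = -3 - 198/(-68 + n) (N(n) = -3 + (-107 - 91)/(-68 + n) = -3 - 198/(-68 + n))
√(21563 + N(h(-4))) = √(21563 + 3*(2 - 1*(-4)²)/(-68 + (-4)²)) = √(21563 + 3*(2 - 1*16)/(-68 + 16)) = √(21563 + 3*(2 - 16)/(-52)) = √(21563 + 3*(-1/52)*(-14)) = √(21563 + 21/26) = √(560659/26) = √14577134/26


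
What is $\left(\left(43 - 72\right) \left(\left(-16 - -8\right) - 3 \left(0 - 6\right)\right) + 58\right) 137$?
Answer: $-31784$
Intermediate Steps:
$\left(\left(43 - 72\right) \left(\left(-16 - -8\right) - 3 \left(0 - 6\right)\right) + 58\right) 137 = \left(- 29 \left(\left(-16 + 8\right) - 3 \left(0 - 6\right)\right) + 58\right) 137 = \left(- 29 \left(-8 - -18\right) + 58\right) 137 = \left(- 29 \left(-8 + 18\right) + 58\right) 137 = \left(\left(-29\right) 10 + 58\right) 137 = \left(-290 + 58\right) 137 = \left(-232\right) 137 = -31784$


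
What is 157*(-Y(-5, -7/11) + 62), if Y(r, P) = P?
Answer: 108173/11 ≈ 9833.9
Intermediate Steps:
157*(-Y(-5, -7/11) + 62) = 157*(-(-7)/11 + 62) = 157*(-1*(-7/11) + 62) = 157*(7/11 + 62) = 157*(689/11) = 108173/11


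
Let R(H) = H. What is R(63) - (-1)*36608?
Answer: 36671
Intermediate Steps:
R(63) - (-1)*36608 = 63 - (-1)*36608 = 63 - 1*(-36608) = 63 + 36608 = 36671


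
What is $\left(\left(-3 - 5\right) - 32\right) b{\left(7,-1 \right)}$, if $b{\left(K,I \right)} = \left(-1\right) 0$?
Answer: $0$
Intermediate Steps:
$b{\left(K,I \right)} = 0$
$\left(\left(-3 - 5\right) - 32\right) b{\left(7,-1 \right)} = \left(\left(-3 - 5\right) - 32\right) 0 = \left(-8 - 32\right) 0 = \left(-40\right) 0 = 0$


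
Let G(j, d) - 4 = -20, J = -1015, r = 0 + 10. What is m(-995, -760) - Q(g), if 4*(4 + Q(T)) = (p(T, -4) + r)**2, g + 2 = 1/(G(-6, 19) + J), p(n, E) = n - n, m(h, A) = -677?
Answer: -698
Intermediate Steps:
p(n, E) = 0
r = 10
G(j, d) = -16 (G(j, d) = 4 - 20 = -16)
g = -2063/1031 (g = -2 + 1/(-16 - 1015) = -2 + 1/(-1031) = -2 - 1/1031 = -2063/1031 ≈ -2.0010)
Q(T) = 21 (Q(T) = -4 + (0 + 10)**2/4 = -4 + (1/4)*10**2 = -4 + (1/4)*100 = -4 + 25 = 21)
m(-995, -760) - Q(g) = -677 - 1*21 = -677 - 21 = -698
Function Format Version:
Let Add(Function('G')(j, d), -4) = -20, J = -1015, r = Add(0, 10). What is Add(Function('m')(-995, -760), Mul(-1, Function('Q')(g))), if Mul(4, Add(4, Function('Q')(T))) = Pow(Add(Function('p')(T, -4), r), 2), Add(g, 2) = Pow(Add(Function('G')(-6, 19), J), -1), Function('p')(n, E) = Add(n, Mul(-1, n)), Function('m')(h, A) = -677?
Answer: -698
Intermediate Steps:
Function('p')(n, E) = 0
r = 10
Function('G')(j, d) = -16 (Function('G')(j, d) = Add(4, -20) = -16)
g = Rational(-2063, 1031) (g = Add(-2, Pow(Add(-16, -1015), -1)) = Add(-2, Pow(-1031, -1)) = Add(-2, Rational(-1, 1031)) = Rational(-2063, 1031) ≈ -2.0010)
Function('Q')(T) = 21 (Function('Q')(T) = Add(-4, Mul(Rational(1, 4), Pow(Add(0, 10), 2))) = Add(-4, Mul(Rational(1, 4), Pow(10, 2))) = Add(-4, Mul(Rational(1, 4), 100)) = Add(-4, 25) = 21)
Add(Function('m')(-995, -760), Mul(-1, Function('Q')(g))) = Add(-677, Mul(-1, 21)) = Add(-677, -21) = -698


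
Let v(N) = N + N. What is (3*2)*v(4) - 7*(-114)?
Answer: 846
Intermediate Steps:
v(N) = 2*N
(3*2)*v(4) - 7*(-114) = (3*2)*(2*4) - 7*(-114) = 6*8 + 798 = 48 + 798 = 846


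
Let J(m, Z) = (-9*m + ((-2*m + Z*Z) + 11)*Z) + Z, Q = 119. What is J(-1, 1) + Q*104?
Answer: 12400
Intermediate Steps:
J(m, Z) = Z - 9*m + Z*(11 + Z² - 2*m) (J(m, Z) = (-9*m + ((-2*m + Z²) + 11)*Z) + Z = (-9*m + ((Z² - 2*m) + 11)*Z) + Z = (-9*m + (11 + Z² - 2*m)*Z) + Z = (-9*m + Z*(11 + Z² - 2*m)) + Z = Z - 9*m + Z*(11 + Z² - 2*m))
J(-1, 1) + Q*104 = (1³ - 9*(-1) + 12*1 - 2*1*(-1)) + 119*104 = (1 + 9 + 12 + 2) + 12376 = 24 + 12376 = 12400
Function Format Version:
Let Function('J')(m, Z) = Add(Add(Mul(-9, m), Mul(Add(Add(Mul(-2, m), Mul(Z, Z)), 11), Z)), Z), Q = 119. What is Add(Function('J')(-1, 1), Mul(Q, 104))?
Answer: 12400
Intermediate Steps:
Function('J')(m, Z) = Add(Z, Mul(-9, m), Mul(Z, Add(11, Pow(Z, 2), Mul(-2, m)))) (Function('J')(m, Z) = Add(Add(Mul(-9, m), Mul(Add(Add(Mul(-2, m), Pow(Z, 2)), 11), Z)), Z) = Add(Add(Mul(-9, m), Mul(Add(Add(Pow(Z, 2), Mul(-2, m)), 11), Z)), Z) = Add(Add(Mul(-9, m), Mul(Add(11, Pow(Z, 2), Mul(-2, m)), Z)), Z) = Add(Add(Mul(-9, m), Mul(Z, Add(11, Pow(Z, 2), Mul(-2, m)))), Z) = Add(Z, Mul(-9, m), Mul(Z, Add(11, Pow(Z, 2), Mul(-2, m)))))
Add(Function('J')(-1, 1), Mul(Q, 104)) = Add(Add(Pow(1, 3), Mul(-9, -1), Mul(12, 1), Mul(-2, 1, -1)), Mul(119, 104)) = Add(Add(1, 9, 12, 2), 12376) = Add(24, 12376) = 12400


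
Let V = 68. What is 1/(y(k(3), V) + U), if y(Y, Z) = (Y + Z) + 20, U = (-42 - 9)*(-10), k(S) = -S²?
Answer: 1/589 ≈ 0.0016978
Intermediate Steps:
U = 510 (U = -51*(-10) = 510)
y(Y, Z) = 20 + Y + Z
1/(y(k(3), V) + U) = 1/((20 - 1*3² + 68) + 510) = 1/((20 - 1*9 + 68) + 510) = 1/((20 - 9 + 68) + 510) = 1/(79 + 510) = 1/589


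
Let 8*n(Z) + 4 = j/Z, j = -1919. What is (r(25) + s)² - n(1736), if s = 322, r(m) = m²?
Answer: 12454892255/13888 ≈ 8.9681e+5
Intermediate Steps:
n(Z) = -½ - 1919/(8*Z) (n(Z) = -½ + (-1919/Z)/8 = -½ - 1919/(8*Z))
(r(25) + s)² - n(1736) = (25² + 322)² - (-1919 - 4*1736)/(8*1736) = (625 + 322)² - (-1919 - 6944)/(8*1736) = 947² - (-8863)/(8*1736) = 896809 - 1*(-8863/13888) = 896809 + 8863/13888 = 12454892255/13888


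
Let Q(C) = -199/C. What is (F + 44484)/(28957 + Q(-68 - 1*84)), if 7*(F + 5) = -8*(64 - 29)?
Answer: 2251576/1467221 ≈ 1.5346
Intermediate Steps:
F = -45 (F = -5 + (-8*(64 - 29))/7 = -5 + (-8*35)/7 = -5 + (⅐)*(-280) = -5 - 40 = -45)
(F + 44484)/(28957 + Q(-68 - 1*84)) = (-45 + 44484)/(28957 - 199/(-68 - 1*84)) = 44439/(28957 - 199/(-68 - 84)) = 44439/(28957 - 199/(-152)) = 44439/(28957 - 199*(-1/152)) = 44439/(28957 + 199/152) = 44439/(4401663/152) = 44439*(152/4401663) = 2251576/1467221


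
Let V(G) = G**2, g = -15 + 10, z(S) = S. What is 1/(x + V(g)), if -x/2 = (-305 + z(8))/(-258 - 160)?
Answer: 19/448 ≈ 0.042411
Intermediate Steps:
x = -27/19 (x = -2*(-305 + 8)/(-258 - 160) = -(-594)/(-418) = -(-594)*(-1)/418 = -2*27/38 = -27/19 ≈ -1.4211)
g = -5
1/(x + V(g)) = 1/(-27/19 + (-5)**2) = 1/(-27/19 + 25) = 1/(448/19) = 19/448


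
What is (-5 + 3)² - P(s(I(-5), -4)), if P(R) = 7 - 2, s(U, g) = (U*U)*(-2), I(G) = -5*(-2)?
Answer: -1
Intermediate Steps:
I(G) = 10
s(U, g) = -2*U² (s(U, g) = U²*(-2) = -2*U²)
P(R) = 5
(-5 + 3)² - P(s(I(-5), -4)) = (-5 + 3)² - 1*5 = (-2)² - 5 = 4 - 5 = -1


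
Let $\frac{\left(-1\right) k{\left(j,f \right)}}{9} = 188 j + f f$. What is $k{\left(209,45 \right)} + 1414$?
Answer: $-370439$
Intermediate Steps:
$k{\left(j,f \right)} = - 1692 j - 9 f^{2}$ ($k{\left(j,f \right)} = - 9 \left(188 j + f f\right) = - 9 \left(188 j + f^{2}\right) = - 9 \left(f^{2} + 188 j\right) = - 1692 j - 9 f^{2}$)
$k{\left(209,45 \right)} + 1414 = \left(\left(-1692\right) 209 - 9 \cdot 45^{2}\right) + 1414 = \left(-353628 - 18225\right) + 1414 = -371853 + 1414 = -370439$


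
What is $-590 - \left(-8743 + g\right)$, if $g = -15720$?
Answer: $23873$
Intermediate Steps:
$-590 - \left(-8743 + g\right) = -590 - \left(-8743 - 15720\right) = -590 - -24463 = -590 + 24463 = 23873$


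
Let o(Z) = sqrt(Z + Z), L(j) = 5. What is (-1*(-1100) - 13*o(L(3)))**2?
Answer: 1211690 - 28600*sqrt(10) ≈ 1.1212e+6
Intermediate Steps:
o(Z) = sqrt(2)*sqrt(Z) (o(Z) = sqrt(2*Z) = sqrt(2)*sqrt(Z))
(-1*(-1100) - 13*o(L(3)))**2 = (-1*(-1100) - 13*sqrt(2)*sqrt(5))**2 = (1100 - 13*sqrt(10))**2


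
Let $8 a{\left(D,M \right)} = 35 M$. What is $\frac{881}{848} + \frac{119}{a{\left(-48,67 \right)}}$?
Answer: $\frac{410463}{284080} \approx 1.4449$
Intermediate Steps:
$a{\left(D,M \right)} = \frac{35 M}{8}$
$\frac{881}{848} + \frac{119}{a{\left(-48,67 \right)}} = \frac{881}{848} + \frac{119}{\frac{35}{8} \cdot 67} = 881 \cdot \frac{1}{848} + \frac{119}{\frac{2345}{8}} = \frac{881}{848} + 119 \cdot \frac{8}{2345} = \frac{881}{848} + \frac{136}{335} = \frac{410463}{284080}$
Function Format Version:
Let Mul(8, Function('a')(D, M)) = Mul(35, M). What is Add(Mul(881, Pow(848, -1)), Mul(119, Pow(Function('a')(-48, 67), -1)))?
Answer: Rational(410463, 284080) ≈ 1.4449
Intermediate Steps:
Function('a')(D, M) = Mul(Rational(35, 8), M) (Function('a')(D, M) = Mul(Rational(1, 8), Mul(35, M)) = Mul(Rational(35, 8), M))
Add(Mul(881, Pow(848, -1)), Mul(119, Pow(Function('a')(-48, 67), -1))) = Add(Mul(881, Pow(848, -1)), Mul(119, Pow(Mul(Rational(35, 8), 67), -1))) = Add(Mul(881, Rational(1, 848)), Mul(119, Pow(Rational(2345, 8), -1))) = Add(Rational(881, 848), Mul(119, Rational(8, 2345))) = Add(Rational(881, 848), Rational(136, 335)) = Rational(410463, 284080)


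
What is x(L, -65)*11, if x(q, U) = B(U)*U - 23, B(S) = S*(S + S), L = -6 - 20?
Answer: -6042003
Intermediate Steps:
L = -26
B(S) = 2*S² (B(S) = S*(2*S) = 2*S²)
x(q, U) = -23 + 2*U³ (x(q, U) = (2*U²)*U - 23 = 2*U³ - 23 = -23 + 2*U³)
x(L, -65)*11 = (-23 + 2*(-65)³)*11 = (-23 + 2*(-274625))*11 = (-23 - 549250)*11 = -549273*11 = -6042003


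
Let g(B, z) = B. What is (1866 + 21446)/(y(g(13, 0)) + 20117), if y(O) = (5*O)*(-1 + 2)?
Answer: 11656/10091 ≈ 1.1551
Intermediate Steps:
y(O) = 5*O (y(O) = (5*O)*1 = 5*O)
(1866 + 21446)/(y(g(13, 0)) + 20117) = (1866 + 21446)/(5*13 + 20117) = 23312/(65 + 20117) = 23312/20182 = 23312*(1/20182) = 11656/10091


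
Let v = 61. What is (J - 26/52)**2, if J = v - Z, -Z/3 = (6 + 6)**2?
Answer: 970225/4 ≈ 2.4256e+5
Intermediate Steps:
Z = -432 (Z = -3*(6 + 6)**2 = -3*12**2 = -3*144 = -432)
J = 493 (J = 61 - 1*(-432) = 61 + 432 = 493)
(J - 26/52)**2 = (493 - 26/52)**2 = (493 - 26*1/52)**2 = (493 - 1/2)**2 = (985/2)**2 = 970225/4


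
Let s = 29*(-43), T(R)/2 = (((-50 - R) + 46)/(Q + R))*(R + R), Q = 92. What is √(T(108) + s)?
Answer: I*√37223/5 ≈ 38.587*I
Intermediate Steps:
T(R) = 4*R*(-4 - R)/(92 + R) (T(R) = 2*((((-50 - R) + 46)/(92 + R))*(R + R)) = 2*(((-4 - R)/(92 + R))*(2*R)) = 2*(2*R*(-4 - R)/(92 + R)) = 4*R*(-4 - R)/(92 + R))
s = -1247
√(T(108) + s) = √(-4*108*(4 + 108)/(92 + 108) - 1247) = √(-4*108*112/200 - 1247) = √(-4*108*1/200*112 - 1247) = √(-6048/25 - 1247) = √(-37223/25) = I*√37223/5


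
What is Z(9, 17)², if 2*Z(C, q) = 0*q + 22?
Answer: 121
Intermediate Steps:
Z(C, q) = 11 (Z(C, q) = (0*q + 22)/2 = (0 + 22)/2 = (½)*22 = 11)
Z(9, 17)² = 11² = 121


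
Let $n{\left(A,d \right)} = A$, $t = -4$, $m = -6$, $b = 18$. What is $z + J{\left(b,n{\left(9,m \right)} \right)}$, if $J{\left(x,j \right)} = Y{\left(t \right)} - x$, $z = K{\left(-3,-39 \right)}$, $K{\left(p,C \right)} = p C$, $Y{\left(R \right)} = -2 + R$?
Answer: $93$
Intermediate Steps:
$K{\left(p,C \right)} = C p$
$z = 117$ ($z = \left(-39\right) \left(-3\right) = 117$)
$J{\left(x,j \right)} = -6 - x$ ($J{\left(x,j \right)} = \left(-2 - 4\right) - x = -6 - x$)
$z + J{\left(b,n{\left(9,m \right)} \right)} = 117 - 24 = 93$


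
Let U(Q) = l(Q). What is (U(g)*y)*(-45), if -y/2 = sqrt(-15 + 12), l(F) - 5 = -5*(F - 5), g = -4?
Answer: 4500*I*sqrt(3) ≈ 7794.2*I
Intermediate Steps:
l(F) = 30 - 5*F (l(F) = 5 - 5*(F - 5) = 5 - 5*(-5 + F) = 5 + (25 - 5*F) = 30 - 5*F)
y = -2*I*sqrt(3) (y = -2*sqrt(-15 + 12) = -2*I*sqrt(3) ≈ -3.4641*I)
U(Q) = 30 - 5*Q
(U(g)*y)*(-45) = ((30 - 5*(-4))*(-2*I*sqrt(3)))*(-45) = ((30 + 20)*(-2*I*sqrt(3)))*(-45) = (50*(-2*I*sqrt(3)))*(-45) = -100*I*sqrt(3)*(-45) = 4500*I*sqrt(3)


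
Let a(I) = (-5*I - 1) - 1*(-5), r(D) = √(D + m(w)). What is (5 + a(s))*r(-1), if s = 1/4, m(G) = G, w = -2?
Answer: 31*I*√3/4 ≈ 13.423*I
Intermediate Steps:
s = ¼ ≈ 0.25000
r(D) = √(-2 + D) (r(D) = √(D - 2) = √(-2 + D))
a(I) = 4 - 5*I (a(I) = (-1 - 5*I) + 5 = 4 - 5*I)
(5 + a(s))*r(-1) = (5 + (4 - 5*¼))*√(-2 - 1) = (5 + (4 - 5/4))*√(-3) = (5 + 11/4)*(I*√3) = 31*(I*√3)/4 = 31*I*√3/4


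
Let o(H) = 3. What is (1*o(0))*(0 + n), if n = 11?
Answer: 33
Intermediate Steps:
(1*o(0))*(0 + n) = (1*3)*(0 + 11) = 3*11 = 33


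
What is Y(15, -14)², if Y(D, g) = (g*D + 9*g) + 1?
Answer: 112225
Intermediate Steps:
Y(D, g) = 1 + 9*g + D*g (Y(D, g) = (D*g + 9*g) + 1 = (9*g + D*g) + 1 = 1 + 9*g + D*g)
Y(15, -14)² = (1 + 9*(-14) + 15*(-14))² = (1 - 126 - 210)² = (-335)² = 112225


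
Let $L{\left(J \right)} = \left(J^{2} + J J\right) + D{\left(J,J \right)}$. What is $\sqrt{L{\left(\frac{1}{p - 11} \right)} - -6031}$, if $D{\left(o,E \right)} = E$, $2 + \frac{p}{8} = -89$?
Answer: $\frac{\sqrt{3293655014}}{739} \approx 77.66$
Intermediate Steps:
$p = -728$ ($p = -16 + 8 \left(-89\right) = -16 - 712 = -728$)
$L{\left(J \right)} = J + 2 J^{2}$ ($L{\left(J \right)} = \left(J^{2} + J J\right) + J = \left(J^{2} + J^{2}\right) + J = 2 J^{2} + J = J + 2 J^{2}$)
$\sqrt{L{\left(\frac{1}{p - 11} \right)} - -6031} = \sqrt{\frac{1 + \frac{2}{-728 - 11}}{-728 - 11} - -6031} = \sqrt{\frac{1 + \frac{2}{-739}}{-739} + 6031} = \sqrt{- \frac{1 + 2 \left(- \frac{1}{739}\right)}{739} + 6031} = \sqrt{- \frac{1 - \frac{2}{739}}{739} + 6031} = \sqrt{\left(- \frac{1}{739}\right) \frac{737}{739} + 6031} = \sqrt{- \frac{737}{546121} + 6031} = \sqrt{\frac{3293655014}{546121}} = \frac{\sqrt{3293655014}}{739}$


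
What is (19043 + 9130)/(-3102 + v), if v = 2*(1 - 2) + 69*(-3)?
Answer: -28173/3311 ≈ -8.5089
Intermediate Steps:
v = -209 (v = 2*(-1) - 207 = -2 - 207 = -209)
(19043 + 9130)/(-3102 + v) = (19043 + 9130)/(-3102 - 209) = 28173/(-3311) = 28173*(-1/3311) = -28173/3311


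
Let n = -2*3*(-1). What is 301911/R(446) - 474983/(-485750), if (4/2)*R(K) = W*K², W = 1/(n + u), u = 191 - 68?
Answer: 4741378115866/12077930875 ≈ 392.57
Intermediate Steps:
n = 6 (n = -6*(-1) = 6)
u = 123
W = 1/129 (W = 1/(6 + 123) = 1/129 ≈ 0.0077519)
R(K) = K²/258 (R(K) = (K²/129)/2 = K²/258)
301911/R(446) - 474983/(-485750) = 301911/(((1/258)*446²)) - 474983/(-485750) = 301911/(((1/258)*198916)) - 474983*(-1/485750) = 301911/(99458/129) + 474983/485750 = 301911*(129/99458) + 474983/485750 = 38946519/99458 + 474983/485750 = 4741378115866/12077930875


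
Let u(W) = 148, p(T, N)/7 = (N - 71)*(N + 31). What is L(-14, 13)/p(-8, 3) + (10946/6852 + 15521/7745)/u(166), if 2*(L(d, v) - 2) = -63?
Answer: 415611502081/15888993030960 ≈ 0.026157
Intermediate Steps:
p(T, N) = 7*(-71 + N)*(31 + N) (p(T, N) = 7*((N - 71)*(N + 31)) = 7*((-71 + N)*(31 + N)) = 7*(-71 + N)*(31 + N))
L(d, v) = -59/2 (L(d, v) = 2 + (½)*(-63) = 2 - 63/2 = -59/2)
L(-14, 13)/p(-8, 3) + (10946/6852 + 15521/7745)/u(166) = -59/(2*(-15407 - 280*3 + 7*3²)) + (10946/6852 + 15521/7745)/148 = -59/(2*(-15407 - 840 + 7*9)) + (10946*(1/6852) + 15521*(1/7745))*(1/148) = -59/(2*(-15407 - 840 + 63)) + (5473/3426 + 15521/7745)*(1/148) = -59/2/(-16184) + (95563331/26534370)*(1/148) = -59/2*(-1/16184) + 95563331/3927086760 = 59/32368 + 95563331/3927086760 = 415611502081/15888993030960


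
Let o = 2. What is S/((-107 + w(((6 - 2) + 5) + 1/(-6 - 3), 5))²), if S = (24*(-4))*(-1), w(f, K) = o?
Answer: 32/3675 ≈ 0.0087075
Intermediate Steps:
w(f, K) = 2
S = 96 (S = -96*(-1) = 96)
S/((-107 + w(((6 - 2) + 5) + 1/(-6 - 3), 5))²) = 96/((-107 + 2)²) = 96/((-105)²) = 96/11025 = 96*(1/11025) = 32/3675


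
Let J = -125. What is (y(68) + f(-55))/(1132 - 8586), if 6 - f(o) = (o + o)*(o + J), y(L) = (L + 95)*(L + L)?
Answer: -1187/3727 ≈ -0.31849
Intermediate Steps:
y(L) = 2*L*(95 + L) (y(L) = (95 + L)*(2*L) = 2*L*(95 + L))
f(o) = 6 - 2*o*(-125 + o) (f(o) = 6 - (o + o)*(o - 125) = 6 - 2*o*(-125 + o))
(y(68) + f(-55))/(1132 - 8586) = (2*68*(95 + 68) + (6 - 2*(-55)² + 250*(-55)))/(1132 - 8586) = (2*68*163 + (6 - 2*3025 - 13750))/(-7454) = (22168 + (6 - 6050 - 13750))*(-1/7454) = (22168 - 19794)*(-1/7454) = 2374*(-1/7454) = -1187/3727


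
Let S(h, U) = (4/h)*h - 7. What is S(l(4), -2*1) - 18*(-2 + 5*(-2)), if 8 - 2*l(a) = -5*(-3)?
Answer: 213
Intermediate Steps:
l(a) = -7/2 (l(a) = 4 - (-5)*(-3)/2 = 4 - 1/2*15 = 4 - 15/2 = -7/2)
S(h, U) = -3 (S(h, U) = 4 - 7 = -3)
S(l(4), -2*1) - 18*(-2 + 5*(-2)) = -3 - 18*(-2 + 5*(-2)) = -3 - 18*(-2 - 10) = -3 - 18*(-12) = -3 + 216 = 213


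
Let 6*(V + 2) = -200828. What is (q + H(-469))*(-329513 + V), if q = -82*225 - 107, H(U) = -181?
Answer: 6801637914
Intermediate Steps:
V = -100420/3 (V = -2 + (1/6)*(-200828) = -2 - 100414/3 = -100420/3 ≈ -33473.)
q = -18557 (q = -18450 - 107 = -18557)
(q + H(-469))*(-329513 + V) = (-18557 - 181)*(-329513 - 100420/3) = -18738*(-1088959/3) = 6801637914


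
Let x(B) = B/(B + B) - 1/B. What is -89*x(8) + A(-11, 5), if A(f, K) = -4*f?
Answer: 85/8 ≈ 10.625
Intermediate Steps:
x(B) = 1/2 - 1/B (x(B) = B/((2*B)) - 1/B = B*(1/(2*B)) - 1/B = 1/2 - 1/B)
-89*x(8) + A(-11, 5) = -89*(-2 + 8)/(2*8) - 4*(-11) = -89*6/(2*8) + 44 = -89*3/8 + 44 = -267/8 + 44 = 85/8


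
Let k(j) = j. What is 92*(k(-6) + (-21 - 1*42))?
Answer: -6348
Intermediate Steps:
92*(k(-6) + (-21 - 1*42)) = 92*(-6 + (-21 - 1*42)) = 92*(-6 + (-21 - 42)) = 92*(-6 - 63) = 92*(-69) = -6348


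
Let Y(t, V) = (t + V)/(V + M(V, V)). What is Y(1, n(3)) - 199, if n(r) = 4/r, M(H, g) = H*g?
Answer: -793/4 ≈ -198.25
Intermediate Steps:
Y(t, V) = (V + t)/(V + V²) (Y(t, V) = (t + V)/(V + V*V) = (V + t)/(V + V²))
Y(1, n(3)) - 199 = (4/3 + 1)/(((4/3))*(1 + 4/3)) - 199 = (4*(⅓) + 1)/(((4*(⅓)))*(1 + 4*(⅓))) - 199 = (4/3 + 1)/((4/3)*(1 + 4/3)) - 199 = (¾)*(7/3)/(7/3) - 199 = (¾)*(3/7)*(7/3) - 199 = ¾ - 199 = -793/4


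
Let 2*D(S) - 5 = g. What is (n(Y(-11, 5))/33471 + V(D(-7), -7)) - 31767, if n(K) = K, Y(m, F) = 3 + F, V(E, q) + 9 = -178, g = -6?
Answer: -1069532326/33471 ≈ -31954.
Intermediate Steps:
D(S) = -½ (D(S) = 5/2 + (½)*(-6) = 5/2 - 3 = -½)
V(E, q) = -187 (V(E, q) = -9 - 178 = -187)
(n(Y(-11, 5))/33471 + V(D(-7), -7)) - 31767 = ((3 + 5)/33471 - 187) - 31767 = (8*(1/33471) - 187) - 31767 = (8/33471 - 187) - 31767 = -6259069/33471 - 31767 = -1069532326/33471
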